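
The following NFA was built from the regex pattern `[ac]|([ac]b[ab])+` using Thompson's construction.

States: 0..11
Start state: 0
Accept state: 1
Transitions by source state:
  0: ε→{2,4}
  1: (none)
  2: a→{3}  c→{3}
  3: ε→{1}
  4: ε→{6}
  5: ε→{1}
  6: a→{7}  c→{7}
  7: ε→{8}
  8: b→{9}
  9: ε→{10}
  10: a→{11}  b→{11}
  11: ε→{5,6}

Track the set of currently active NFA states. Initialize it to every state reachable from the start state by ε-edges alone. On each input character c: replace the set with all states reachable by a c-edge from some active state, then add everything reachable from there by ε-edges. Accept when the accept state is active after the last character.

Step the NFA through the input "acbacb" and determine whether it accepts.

S₀ = ε-closure({0}) = {0,2,4,6}
'a' @ 1: {1,3,7,8}  [accepting]
'c' @ 2: {}  — state set empty
rest 'bacb' ignored (set empty)
after full input: {}  (accept=1 not in)

Answer: REJECT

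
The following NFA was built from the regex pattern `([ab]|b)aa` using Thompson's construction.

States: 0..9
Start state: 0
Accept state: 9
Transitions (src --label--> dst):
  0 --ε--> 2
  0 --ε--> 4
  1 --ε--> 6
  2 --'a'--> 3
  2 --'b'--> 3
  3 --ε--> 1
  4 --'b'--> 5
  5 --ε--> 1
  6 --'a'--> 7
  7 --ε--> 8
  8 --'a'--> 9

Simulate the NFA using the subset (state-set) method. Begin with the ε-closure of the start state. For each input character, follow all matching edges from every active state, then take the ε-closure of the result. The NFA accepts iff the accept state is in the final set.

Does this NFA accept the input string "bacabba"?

Answer: REJECT

Trace:
initial (ε-close {0}): {0,2,4}
'b' @ 1: {1,3,5,6}
'a' @ 2: {7,8}
'c' @ 3: {}  — dead — no transitions
rest 'abba' ignored (set empty)
after full input: {}  (accept=9 not in)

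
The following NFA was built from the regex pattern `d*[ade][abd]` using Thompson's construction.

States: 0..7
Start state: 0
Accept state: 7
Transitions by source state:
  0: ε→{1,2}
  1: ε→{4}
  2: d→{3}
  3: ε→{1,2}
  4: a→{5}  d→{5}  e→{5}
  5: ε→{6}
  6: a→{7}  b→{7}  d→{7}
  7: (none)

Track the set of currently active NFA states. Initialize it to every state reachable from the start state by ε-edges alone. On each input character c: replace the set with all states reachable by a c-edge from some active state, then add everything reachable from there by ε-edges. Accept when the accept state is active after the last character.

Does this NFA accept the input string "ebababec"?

Answer: REJECT

Steps:
initial (ε-close {0}): {0,1,2,4}
'e' @ 1: {5,6}
'b' @ 2: {7}  (accept∈set)
'a' @ 3: {}  — state set empty
rest 'babec' ignored (set empty)
final: {}; accept 7 not in set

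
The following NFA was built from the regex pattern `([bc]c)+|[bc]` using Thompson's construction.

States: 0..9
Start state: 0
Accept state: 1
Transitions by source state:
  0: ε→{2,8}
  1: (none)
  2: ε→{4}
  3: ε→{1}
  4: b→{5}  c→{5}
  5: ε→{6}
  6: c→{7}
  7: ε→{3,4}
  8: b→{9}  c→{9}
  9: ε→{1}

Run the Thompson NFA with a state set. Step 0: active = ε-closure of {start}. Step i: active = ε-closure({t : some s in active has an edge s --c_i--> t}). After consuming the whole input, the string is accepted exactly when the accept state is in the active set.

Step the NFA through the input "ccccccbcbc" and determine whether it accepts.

Answer: ACCEPT

Derivation:
start: ε-closure({0}) = {0,2,4,8}
'c' @ 1: {1,5,6,9}  [accepting]
'c' @ 2: {1,3,4,7}  [accepting]
'c' @ 3: {5,6}
'c' @ 4: {1,3,4,7}  [accepting]
'c' @ 5: {5,6}
'c' @ 6: {1,3,4,7}  [accepting]
'b' @ 7: {5,6}
'c' @ 8: {1,3,4,7}  [accepting]
'b' @ 9: {5,6}
'c' @ 10: {1,3,4,7}  [accepting]
after full input: {1,3,4,7}  (accept=1 in)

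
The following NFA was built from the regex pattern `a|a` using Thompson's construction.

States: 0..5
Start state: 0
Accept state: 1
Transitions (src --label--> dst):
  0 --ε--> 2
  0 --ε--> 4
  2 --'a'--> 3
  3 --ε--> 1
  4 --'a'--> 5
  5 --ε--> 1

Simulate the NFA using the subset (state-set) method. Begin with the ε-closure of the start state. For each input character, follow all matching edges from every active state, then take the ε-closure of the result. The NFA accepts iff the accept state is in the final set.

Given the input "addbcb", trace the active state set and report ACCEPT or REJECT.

start: ε-closure({0}) = {0,2,4}
'a' @ 1: {1,3,5}  [accepting]
'd' @ 2: {}  — state set empty
rest 'dbcb' ignored (set empty)
end set {} — state 1 not in

Answer: REJECT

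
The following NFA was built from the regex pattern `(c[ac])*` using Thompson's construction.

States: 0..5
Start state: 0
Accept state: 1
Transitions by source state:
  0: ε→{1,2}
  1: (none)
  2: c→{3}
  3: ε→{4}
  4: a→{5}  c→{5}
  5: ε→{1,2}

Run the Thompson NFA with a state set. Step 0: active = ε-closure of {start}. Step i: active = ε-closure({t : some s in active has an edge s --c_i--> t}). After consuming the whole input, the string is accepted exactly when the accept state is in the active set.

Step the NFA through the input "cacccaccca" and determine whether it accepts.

S₀ = ε-closure({0}) = {0,1,2}
'c' @ 1: {3,4}
'a' @ 2: {1,2,5}  (accept∈set)
'c' @ 3: {3,4}
'c' @ 4: {1,2,5}  (accept∈set)
'c' @ 5: {3,4}
'a' @ 6: {1,2,5}  (accept∈set)
'c' @ 7: {3,4}
'c' @ 8: {1,2,5}  (accept∈set)
'c' @ 9: {3,4}
'a' @ 10: {1,2,5}  (accept∈set)
final: {1,2,5}; accept 1 in set

Answer: ACCEPT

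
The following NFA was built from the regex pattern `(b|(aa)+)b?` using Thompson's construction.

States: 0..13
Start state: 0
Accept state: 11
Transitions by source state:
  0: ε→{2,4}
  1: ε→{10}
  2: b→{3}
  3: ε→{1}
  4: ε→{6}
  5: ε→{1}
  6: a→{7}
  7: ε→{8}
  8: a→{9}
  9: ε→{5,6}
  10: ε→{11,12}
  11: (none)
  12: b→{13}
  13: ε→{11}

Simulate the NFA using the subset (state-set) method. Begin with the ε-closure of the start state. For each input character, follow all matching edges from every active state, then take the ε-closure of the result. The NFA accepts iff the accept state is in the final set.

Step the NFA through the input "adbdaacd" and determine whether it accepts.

S₀ = ε-closure({0}) = {0,2,4,6}
'a' @ 1: {7,8}
'd' @ 2: {}  — state set empty
rest 'bdaacd' ignored (set empty)
final: {}; accept 11 not in set

Answer: REJECT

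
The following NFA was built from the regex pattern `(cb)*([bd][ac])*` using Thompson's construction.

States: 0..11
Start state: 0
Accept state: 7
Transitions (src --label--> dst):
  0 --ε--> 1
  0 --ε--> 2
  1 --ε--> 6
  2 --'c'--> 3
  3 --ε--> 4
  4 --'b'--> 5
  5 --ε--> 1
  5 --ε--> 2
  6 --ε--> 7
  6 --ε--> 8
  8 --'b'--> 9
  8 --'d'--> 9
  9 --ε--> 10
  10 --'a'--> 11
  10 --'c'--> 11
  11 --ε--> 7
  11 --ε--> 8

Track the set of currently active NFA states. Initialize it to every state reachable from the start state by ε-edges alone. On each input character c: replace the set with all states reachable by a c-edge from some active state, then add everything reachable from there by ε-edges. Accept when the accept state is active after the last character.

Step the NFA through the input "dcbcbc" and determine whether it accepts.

S₀ = ε-closure({0}) = {0,1,2,6,7,8}
'd' @ 1: {9,10}
'c' @ 2: {7,8,11}  ✓accept
'b' @ 3: {9,10}
'c' @ 4: {7,8,11}  ✓accept
'b' @ 5: {9,10}
'c' @ 6: {7,8,11}  ✓accept
after full input: {7,8,11}  (accept=7 in)

Answer: ACCEPT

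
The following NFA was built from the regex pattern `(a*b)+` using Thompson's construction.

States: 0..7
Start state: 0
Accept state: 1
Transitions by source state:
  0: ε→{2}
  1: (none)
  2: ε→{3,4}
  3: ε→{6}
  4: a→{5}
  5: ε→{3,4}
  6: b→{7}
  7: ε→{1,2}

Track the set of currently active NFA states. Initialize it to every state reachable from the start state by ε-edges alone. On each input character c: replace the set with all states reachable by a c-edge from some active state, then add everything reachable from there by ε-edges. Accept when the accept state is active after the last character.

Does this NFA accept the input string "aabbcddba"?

Answer: REJECT

Trace:
start: ε-closure({0}) = {0,2,3,4,6}
'a' @ 1: {3,4,5,6}
'a' @ 2: {3,4,5,6}
'b' @ 3: {1,2,3,4,6,7}  ✓accept
'b' @ 4: {1,2,3,4,6,7}  ✓accept
'c' @ 5: {}  — dead — no transitions
rest 'ddba' ignored (set empty)
final: {}; accept 1 not in set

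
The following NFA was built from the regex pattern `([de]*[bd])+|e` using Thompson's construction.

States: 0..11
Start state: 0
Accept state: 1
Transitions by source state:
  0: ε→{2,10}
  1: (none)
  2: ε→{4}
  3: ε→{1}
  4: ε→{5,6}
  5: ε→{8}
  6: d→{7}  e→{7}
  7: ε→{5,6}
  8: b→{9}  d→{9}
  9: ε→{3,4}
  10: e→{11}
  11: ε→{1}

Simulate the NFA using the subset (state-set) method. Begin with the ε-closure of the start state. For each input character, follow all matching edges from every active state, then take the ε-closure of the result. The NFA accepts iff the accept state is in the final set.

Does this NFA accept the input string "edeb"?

Answer: ACCEPT

Trace:
start: ε-closure({0}) = {0,2,4,5,6,8,10}
'e' @ 1: {1,5,6,7,8,11}  (accept∈set)
'd' @ 2: {1,3,4,5,6,7,8,9}  (accept∈set)
'e' @ 3: {5,6,7,8}
'b' @ 4: {1,3,4,5,6,8,9}  (accept∈set)
end set {1,3,4,5,6,8,9} — state 1 in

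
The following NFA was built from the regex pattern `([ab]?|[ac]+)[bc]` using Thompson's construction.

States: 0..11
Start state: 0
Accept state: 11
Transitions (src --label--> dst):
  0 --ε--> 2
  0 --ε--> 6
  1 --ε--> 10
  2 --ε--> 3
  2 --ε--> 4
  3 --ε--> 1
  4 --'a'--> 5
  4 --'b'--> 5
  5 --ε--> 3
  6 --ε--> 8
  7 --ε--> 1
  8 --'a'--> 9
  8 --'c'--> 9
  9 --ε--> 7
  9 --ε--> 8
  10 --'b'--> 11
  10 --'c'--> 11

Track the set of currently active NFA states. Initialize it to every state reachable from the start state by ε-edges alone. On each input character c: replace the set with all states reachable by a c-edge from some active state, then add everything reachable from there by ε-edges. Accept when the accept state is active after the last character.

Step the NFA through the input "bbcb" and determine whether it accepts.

Answer: REJECT

Steps:
start: ε-closure({0}) = {0,1,2,3,4,6,8,10}
'b' @ 1: {1,3,5,10,11}  (accept∈set)
'b' @ 2: {11}  (accept∈set)
'c' @ 3: {}  — dead — no transitions
rest 'b' ignored (set empty)
final: {}; accept 11 not in set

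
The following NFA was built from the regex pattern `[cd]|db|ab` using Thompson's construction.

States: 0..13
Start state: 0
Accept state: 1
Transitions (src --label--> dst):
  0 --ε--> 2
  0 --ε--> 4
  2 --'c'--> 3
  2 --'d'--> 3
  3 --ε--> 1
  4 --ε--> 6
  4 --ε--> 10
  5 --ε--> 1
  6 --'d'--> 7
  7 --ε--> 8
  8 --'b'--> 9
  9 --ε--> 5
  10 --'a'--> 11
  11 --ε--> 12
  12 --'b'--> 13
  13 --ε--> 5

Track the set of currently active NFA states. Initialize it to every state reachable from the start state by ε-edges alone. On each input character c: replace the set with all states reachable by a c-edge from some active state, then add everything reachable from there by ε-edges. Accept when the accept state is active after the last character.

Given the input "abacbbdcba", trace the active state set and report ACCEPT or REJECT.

start: ε-closure({0}) = {0,2,4,6,10}
'a' @ 1: {11,12}
'b' @ 2: {1,5,13}  (accept∈set)
'a' @ 3: {}  — dead — no transitions
rest 'cbbdcba' ignored (set empty)
end set {} — state 1 not in

Answer: REJECT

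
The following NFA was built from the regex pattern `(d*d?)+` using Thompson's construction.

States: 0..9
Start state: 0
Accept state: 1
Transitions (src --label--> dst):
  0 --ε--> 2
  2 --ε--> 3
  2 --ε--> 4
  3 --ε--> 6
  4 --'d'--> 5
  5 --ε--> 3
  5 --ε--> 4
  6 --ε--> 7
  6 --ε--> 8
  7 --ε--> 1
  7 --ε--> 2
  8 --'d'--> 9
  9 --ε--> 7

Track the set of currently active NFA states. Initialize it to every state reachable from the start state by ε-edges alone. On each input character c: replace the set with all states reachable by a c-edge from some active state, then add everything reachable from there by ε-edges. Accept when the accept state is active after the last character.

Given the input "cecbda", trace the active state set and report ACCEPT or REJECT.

initial (ε-close {0}): {0,1,2,3,4,6,7,8}
'c' @ 1: {}  — dead — no transitions
rest 'ecbda' ignored (set empty)
after full input: {}  (accept=1 not in)

Answer: REJECT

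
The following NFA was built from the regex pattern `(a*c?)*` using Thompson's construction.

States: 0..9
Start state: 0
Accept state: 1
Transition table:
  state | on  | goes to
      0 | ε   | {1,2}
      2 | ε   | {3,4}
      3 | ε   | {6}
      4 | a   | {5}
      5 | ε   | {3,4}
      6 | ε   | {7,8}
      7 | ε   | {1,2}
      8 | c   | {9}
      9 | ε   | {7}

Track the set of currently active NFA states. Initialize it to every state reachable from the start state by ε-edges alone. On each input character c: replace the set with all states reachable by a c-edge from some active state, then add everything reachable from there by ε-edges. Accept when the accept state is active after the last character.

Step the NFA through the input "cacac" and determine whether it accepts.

S₀ = ε-closure({0}) = {0,1,2,3,4,6,7,8}
'c' @ 1: {1,2,3,4,6,7,8,9}  ✓accept
'a' @ 2: {1,2,3,4,5,6,7,8}  ✓accept
'c' @ 3: {1,2,3,4,6,7,8,9}  ✓accept
'a' @ 4: {1,2,3,4,5,6,7,8}  ✓accept
'c' @ 5: {1,2,3,4,6,7,8,9}  ✓accept
final: {1,2,3,4,6,7,8,9}; accept 1 in set

Answer: ACCEPT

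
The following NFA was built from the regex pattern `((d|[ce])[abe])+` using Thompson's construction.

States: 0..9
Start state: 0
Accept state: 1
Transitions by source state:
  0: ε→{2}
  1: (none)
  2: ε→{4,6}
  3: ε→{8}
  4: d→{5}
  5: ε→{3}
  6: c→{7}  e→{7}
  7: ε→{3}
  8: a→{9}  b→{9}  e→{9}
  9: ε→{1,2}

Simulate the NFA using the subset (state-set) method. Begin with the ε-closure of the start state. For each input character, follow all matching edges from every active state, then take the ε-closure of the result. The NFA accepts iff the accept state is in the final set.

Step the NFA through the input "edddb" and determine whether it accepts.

S₀ = ε-closure({0}) = {0,2,4,6}
'e' @ 1: {3,7,8}
'd' @ 2: {}  — state set empty
rest 'ddb' ignored (set empty)
end set {} — state 1 not in

Answer: REJECT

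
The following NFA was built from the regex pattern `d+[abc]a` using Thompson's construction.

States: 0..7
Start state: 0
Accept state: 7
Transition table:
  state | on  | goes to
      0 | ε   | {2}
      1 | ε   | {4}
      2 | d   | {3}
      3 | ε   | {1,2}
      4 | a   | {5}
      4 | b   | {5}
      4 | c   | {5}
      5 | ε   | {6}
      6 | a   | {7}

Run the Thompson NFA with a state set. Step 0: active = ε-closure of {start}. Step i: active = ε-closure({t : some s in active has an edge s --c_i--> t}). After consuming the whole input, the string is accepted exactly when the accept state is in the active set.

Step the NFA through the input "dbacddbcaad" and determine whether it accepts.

S₀ = ε-closure({0}) = {0,2}
'd' @ 1: {1,2,3,4}
'b' @ 2: {5,6}
'a' @ 3: {7}  (accept∈set)
'c' @ 4: {}  — dead — no transitions
rest 'ddbcaad' ignored (set empty)
final: {}; accept 7 not in set

Answer: REJECT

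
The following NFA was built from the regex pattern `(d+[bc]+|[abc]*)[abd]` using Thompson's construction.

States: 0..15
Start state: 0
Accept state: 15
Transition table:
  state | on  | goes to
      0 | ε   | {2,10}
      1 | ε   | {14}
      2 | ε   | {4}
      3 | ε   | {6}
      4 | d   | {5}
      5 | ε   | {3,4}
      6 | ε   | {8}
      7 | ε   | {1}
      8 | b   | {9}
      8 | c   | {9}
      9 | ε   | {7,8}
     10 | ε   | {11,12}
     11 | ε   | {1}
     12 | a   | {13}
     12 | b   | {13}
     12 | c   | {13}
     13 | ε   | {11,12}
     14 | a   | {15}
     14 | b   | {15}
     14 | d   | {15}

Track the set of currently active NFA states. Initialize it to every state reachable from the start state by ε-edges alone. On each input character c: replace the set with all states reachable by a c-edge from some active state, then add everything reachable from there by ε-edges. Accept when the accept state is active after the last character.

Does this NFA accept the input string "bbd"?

Answer: ACCEPT

Derivation:
S₀ = ε-closure({0}) = {0,1,2,4,10,11,12,14}
'b' @ 1: {1,11,12,13,14,15}  ✓accept
'b' @ 2: {1,11,12,13,14,15}  ✓accept
'd' @ 3: {15}  ✓accept
end set {15} — state 15 in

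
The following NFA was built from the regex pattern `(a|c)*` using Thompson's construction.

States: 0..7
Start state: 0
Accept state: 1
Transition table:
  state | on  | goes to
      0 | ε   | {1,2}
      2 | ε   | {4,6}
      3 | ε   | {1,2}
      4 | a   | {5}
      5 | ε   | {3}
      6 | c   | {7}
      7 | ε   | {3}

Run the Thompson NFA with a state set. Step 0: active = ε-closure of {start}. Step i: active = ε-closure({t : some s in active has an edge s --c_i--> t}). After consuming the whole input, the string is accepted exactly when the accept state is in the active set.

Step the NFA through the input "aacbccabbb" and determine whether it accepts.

initial (ε-close {0}): {0,1,2,4,6}
'a' @ 1: {1,2,3,4,5,6}  (accept∈set)
'a' @ 2: {1,2,3,4,5,6}  (accept∈set)
'c' @ 3: {1,2,3,4,6,7}  (accept∈set)
'b' @ 4: {}  — dead — no transitions
rest 'ccabbb' ignored (set empty)
after full input: {}  (accept=1 not in)

Answer: REJECT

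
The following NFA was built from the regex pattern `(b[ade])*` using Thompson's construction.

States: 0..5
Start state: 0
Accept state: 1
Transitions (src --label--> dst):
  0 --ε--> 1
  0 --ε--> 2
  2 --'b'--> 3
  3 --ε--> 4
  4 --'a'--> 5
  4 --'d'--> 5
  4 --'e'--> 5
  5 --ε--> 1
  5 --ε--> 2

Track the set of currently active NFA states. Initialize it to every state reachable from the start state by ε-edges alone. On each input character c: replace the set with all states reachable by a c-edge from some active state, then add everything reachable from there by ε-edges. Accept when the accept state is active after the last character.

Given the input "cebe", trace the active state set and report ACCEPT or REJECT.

Answer: REJECT

Derivation:
S₀ = ε-closure({0}) = {0,1,2}
'c' @ 1: {}  — state set empty
rest 'ebe' ignored (set empty)
end set {} — state 1 not in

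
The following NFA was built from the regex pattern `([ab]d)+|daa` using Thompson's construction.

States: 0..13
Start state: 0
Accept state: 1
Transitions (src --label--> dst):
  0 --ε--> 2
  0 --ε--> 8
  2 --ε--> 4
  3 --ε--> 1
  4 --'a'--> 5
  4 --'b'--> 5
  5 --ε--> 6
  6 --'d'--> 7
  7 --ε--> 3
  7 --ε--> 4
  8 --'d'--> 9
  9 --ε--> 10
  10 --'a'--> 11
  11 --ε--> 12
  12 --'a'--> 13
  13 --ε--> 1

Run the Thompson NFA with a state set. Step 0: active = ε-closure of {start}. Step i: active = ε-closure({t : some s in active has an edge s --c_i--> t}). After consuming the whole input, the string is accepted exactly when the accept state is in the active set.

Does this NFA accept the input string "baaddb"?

S₀ = ε-closure({0}) = {0,2,4,8}
'b' @ 1: {5,6}
'a' @ 2: {}  — state set empty
rest 'addb' ignored (set empty)
final: {}; accept 1 not in set

Answer: REJECT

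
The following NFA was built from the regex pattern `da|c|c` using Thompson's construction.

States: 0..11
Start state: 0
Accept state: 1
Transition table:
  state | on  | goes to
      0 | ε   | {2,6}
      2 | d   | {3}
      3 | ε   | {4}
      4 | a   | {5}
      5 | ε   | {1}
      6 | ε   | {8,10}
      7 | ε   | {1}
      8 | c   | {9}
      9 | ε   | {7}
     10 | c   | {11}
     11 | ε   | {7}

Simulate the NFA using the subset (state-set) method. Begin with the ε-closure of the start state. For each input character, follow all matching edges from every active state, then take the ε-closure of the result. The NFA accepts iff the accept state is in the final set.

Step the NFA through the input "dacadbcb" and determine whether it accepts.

Answer: REJECT

Steps:
initial (ε-close {0}): {0,2,6,8,10}
'd' @ 1: {3,4}
'a' @ 2: {1,5}  ✓accept
'c' @ 3: {}  — state set empty
rest 'adbcb' ignored (set empty)
final: {}; accept 1 not in set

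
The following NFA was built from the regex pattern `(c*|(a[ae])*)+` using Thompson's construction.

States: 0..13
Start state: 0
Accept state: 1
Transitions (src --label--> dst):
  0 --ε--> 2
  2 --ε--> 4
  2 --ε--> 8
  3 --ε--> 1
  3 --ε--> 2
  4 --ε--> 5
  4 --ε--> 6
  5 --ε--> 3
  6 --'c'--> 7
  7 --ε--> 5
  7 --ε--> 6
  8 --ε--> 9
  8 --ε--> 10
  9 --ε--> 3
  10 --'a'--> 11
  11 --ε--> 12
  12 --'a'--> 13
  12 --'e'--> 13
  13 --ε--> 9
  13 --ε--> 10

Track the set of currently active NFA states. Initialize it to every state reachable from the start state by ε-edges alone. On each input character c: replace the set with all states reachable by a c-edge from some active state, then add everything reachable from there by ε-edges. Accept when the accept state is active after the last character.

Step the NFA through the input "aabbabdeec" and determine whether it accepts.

initial (ε-close {0}): {0,1,2,3,4,5,6,8,9,10}
'a' @ 1: {11,12}
'a' @ 2: {1,2,3,4,5,6,8,9,10,13}  ✓accept
'b' @ 3: {}  — no active states
rest 'babdeec' ignored (set empty)
final: {}; accept 1 not in set

Answer: REJECT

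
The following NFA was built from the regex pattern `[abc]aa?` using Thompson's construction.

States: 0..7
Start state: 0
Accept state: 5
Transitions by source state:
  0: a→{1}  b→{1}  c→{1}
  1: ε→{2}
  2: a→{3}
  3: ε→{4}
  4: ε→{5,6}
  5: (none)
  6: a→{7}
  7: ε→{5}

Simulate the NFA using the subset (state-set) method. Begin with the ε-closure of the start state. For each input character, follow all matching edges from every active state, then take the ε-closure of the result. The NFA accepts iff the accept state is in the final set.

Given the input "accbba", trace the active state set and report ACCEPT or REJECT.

start: ε-closure({0}) = {0}
'a' @ 1: {1,2}
'c' @ 2: {}  — no active states
rest 'cbba' ignored (set empty)
final: {}; accept 5 not in set

Answer: REJECT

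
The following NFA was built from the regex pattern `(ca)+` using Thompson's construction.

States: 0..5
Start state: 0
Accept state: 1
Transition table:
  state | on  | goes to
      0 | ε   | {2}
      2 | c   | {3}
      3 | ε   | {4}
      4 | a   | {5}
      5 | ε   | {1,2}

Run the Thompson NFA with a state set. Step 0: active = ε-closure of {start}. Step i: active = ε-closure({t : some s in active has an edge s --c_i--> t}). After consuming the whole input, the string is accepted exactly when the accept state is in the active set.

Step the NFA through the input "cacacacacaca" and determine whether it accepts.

start: ε-closure({0}) = {0,2}
'c' @ 1: {3,4}
'a' @ 2: {1,2,5}  (accept∈set)
'c' @ 3: {3,4}
'a' @ 4: {1,2,5}  (accept∈set)
'c' @ 5: {3,4}
'a' @ 6: {1,2,5}  (accept∈set)
'c' @ 7: {3,4}
'a' @ 8: {1,2,5}  (accept∈set)
'c' @ 9: {3,4}
'a' @ 10: {1,2,5}  (accept∈set)
'c' @ 11: {3,4}
'a' @ 12: {1,2,5}  (accept∈set)
after full input: {1,2,5}  (accept=1 in)

Answer: ACCEPT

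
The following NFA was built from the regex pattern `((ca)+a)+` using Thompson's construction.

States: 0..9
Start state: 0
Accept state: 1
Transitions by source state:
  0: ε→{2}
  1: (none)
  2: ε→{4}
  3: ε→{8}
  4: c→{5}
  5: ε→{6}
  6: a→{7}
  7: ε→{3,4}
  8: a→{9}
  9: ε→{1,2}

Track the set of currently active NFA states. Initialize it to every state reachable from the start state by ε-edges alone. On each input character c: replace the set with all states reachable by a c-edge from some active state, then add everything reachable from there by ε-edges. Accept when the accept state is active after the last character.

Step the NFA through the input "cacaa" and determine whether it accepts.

Answer: ACCEPT

Derivation:
initial (ε-close {0}): {0,2,4}
'c' @ 1: {5,6}
'a' @ 2: {3,4,7,8}
'c' @ 3: {5,6}
'a' @ 4: {3,4,7,8}
'a' @ 5: {1,2,4,9}  ✓accept
final: {1,2,4,9}; accept 1 in set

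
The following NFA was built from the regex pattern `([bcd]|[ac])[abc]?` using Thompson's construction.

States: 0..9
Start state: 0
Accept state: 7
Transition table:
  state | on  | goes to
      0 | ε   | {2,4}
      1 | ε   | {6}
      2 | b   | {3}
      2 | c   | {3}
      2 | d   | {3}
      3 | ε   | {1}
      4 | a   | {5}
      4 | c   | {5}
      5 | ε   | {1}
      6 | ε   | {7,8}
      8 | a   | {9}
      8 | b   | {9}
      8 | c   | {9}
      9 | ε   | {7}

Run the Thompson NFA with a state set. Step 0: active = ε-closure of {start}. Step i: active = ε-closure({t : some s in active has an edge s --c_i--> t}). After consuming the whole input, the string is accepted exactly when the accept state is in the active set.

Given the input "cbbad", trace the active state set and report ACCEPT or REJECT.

start: ε-closure({0}) = {0,2,4}
'c' @ 1: {1,3,5,6,7,8}  (accept∈set)
'b' @ 2: {7,9}  (accept∈set)
'b' @ 3: {}  — state set empty
rest 'ad' ignored (set empty)
final: {}; accept 7 not in set

Answer: REJECT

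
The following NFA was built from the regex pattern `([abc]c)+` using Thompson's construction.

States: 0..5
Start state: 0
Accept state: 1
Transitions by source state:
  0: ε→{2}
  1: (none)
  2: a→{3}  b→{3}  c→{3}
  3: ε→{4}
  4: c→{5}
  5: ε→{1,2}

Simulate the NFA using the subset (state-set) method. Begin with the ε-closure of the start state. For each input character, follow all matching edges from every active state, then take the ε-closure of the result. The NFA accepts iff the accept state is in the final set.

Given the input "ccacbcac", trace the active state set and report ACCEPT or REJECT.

Answer: ACCEPT

Trace:
S₀ = ε-closure({0}) = {0,2}
'c' @ 1: {3,4}
'c' @ 2: {1,2,5}  (accept∈set)
'a' @ 3: {3,4}
'c' @ 4: {1,2,5}  (accept∈set)
'b' @ 5: {3,4}
'c' @ 6: {1,2,5}  (accept∈set)
'a' @ 7: {3,4}
'c' @ 8: {1,2,5}  (accept∈set)
end set {1,2,5} — state 1 in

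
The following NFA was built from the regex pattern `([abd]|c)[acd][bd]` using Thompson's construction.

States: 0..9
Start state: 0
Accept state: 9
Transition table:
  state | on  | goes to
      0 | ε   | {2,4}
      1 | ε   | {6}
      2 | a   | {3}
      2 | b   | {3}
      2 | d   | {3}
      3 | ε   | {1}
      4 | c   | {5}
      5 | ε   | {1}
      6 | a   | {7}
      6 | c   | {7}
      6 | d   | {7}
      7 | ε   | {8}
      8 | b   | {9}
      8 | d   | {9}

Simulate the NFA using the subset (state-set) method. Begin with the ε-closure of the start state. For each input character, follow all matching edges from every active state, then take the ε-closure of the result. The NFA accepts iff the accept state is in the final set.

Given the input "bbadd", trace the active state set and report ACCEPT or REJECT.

initial (ε-close {0}): {0,2,4}
'b' @ 1: {1,3,6}
'b' @ 2: {}  — no active states
rest 'add' ignored (set empty)
end set {} — state 9 not in

Answer: REJECT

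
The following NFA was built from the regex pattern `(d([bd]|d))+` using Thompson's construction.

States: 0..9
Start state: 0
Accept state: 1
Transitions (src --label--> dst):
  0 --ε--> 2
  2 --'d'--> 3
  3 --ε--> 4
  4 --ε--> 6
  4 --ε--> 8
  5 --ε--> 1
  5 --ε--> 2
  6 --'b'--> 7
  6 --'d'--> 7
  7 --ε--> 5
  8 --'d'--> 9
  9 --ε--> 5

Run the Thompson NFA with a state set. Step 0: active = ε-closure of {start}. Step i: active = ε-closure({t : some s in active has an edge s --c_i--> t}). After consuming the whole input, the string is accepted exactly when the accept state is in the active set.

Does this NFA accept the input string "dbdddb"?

Answer: ACCEPT

Trace:
initial (ε-close {0}): {0,2}
'd' @ 1: {3,4,6,8}
'b' @ 2: {1,2,5,7}  (accept∈set)
'd' @ 3: {3,4,6,8}
'd' @ 4: {1,2,5,7,9}  (accept∈set)
'd' @ 5: {3,4,6,8}
'b' @ 6: {1,2,5,7}  (accept∈set)
final: {1,2,5,7}; accept 1 in set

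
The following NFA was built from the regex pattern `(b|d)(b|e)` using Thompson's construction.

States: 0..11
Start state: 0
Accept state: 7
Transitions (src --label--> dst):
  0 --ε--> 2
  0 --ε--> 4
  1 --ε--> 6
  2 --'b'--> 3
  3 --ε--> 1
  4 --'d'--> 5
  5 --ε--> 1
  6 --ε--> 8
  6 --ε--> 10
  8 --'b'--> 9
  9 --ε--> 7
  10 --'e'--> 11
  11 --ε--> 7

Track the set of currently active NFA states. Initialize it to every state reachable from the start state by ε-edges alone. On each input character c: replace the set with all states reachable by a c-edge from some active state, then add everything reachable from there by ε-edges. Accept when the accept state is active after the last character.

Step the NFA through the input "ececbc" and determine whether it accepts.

S₀ = ε-closure({0}) = {0,2,4}
'e' @ 1: {}  — no active states
rest 'cecbc' ignored (set empty)
end set {} — state 7 not in

Answer: REJECT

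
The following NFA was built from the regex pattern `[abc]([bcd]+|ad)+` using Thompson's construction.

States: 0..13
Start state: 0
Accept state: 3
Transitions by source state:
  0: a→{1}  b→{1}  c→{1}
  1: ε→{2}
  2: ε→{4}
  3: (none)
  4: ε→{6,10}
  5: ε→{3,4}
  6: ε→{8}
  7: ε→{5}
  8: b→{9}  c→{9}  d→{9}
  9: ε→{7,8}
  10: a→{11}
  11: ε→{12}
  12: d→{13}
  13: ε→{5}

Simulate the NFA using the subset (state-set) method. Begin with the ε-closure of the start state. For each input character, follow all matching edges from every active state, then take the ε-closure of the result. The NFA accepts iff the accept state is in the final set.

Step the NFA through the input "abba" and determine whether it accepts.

initial (ε-close {0}): {0}
'a' @ 1: {1,2,4,6,8,10}
'b' @ 2: {3,4,5,6,7,8,9,10}  [accepting]
'b' @ 3: {3,4,5,6,7,8,9,10}  [accepting]
'a' @ 4: {11,12}
end set {11,12} — state 3 not in

Answer: REJECT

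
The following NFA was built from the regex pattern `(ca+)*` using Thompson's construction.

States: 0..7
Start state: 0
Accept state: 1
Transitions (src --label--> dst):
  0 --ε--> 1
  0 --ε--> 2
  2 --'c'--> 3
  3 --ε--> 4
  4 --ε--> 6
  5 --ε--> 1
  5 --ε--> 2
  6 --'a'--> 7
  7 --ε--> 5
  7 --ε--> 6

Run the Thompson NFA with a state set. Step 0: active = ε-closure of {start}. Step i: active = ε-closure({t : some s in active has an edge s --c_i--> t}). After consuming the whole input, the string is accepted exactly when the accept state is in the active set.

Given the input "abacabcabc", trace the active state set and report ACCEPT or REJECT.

S₀ = ε-closure({0}) = {0,1,2}
'a' @ 1: {}  — state set empty
rest 'bacabcabc' ignored (set empty)
after full input: {}  (accept=1 not in)

Answer: REJECT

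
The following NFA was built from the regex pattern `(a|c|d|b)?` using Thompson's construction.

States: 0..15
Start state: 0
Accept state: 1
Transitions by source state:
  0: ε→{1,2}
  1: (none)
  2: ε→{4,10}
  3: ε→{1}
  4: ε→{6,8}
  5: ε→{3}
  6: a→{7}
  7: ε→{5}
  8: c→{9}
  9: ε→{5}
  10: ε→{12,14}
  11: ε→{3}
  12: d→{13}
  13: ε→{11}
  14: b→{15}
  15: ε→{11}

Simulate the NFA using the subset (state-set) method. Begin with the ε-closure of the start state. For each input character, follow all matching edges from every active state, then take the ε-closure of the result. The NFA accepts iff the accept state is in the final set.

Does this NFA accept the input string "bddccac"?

Answer: REJECT

Steps:
start: ε-closure({0}) = {0,1,2,4,6,8,10,12,14}
'b' @ 1: {1,3,11,15}  ✓accept
'd' @ 2: {}  — dead — no transitions
rest 'dccac' ignored (set empty)
final: {}; accept 1 not in set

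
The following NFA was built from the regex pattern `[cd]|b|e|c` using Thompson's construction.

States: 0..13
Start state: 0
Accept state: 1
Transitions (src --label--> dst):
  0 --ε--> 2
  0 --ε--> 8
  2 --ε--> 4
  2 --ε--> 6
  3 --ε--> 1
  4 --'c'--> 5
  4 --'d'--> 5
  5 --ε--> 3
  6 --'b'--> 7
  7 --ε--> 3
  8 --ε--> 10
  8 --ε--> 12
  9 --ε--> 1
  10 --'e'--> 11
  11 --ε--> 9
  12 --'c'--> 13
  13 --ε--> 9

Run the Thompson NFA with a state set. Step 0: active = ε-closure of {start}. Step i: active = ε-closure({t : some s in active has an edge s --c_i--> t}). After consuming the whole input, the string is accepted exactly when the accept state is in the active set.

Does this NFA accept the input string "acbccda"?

start: ε-closure({0}) = {0,2,4,6,8,10,12}
'a' @ 1: {}  — state set empty
rest 'cbccda' ignored (set empty)
after full input: {}  (accept=1 not in)

Answer: REJECT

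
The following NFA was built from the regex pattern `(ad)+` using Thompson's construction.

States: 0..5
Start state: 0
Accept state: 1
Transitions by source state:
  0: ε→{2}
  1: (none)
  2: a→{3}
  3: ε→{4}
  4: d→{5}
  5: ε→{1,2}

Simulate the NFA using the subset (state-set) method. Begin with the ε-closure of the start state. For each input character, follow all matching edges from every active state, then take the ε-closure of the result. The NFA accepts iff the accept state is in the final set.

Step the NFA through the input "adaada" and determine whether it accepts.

Answer: REJECT

Trace:
start: ε-closure({0}) = {0,2}
'a' @ 1: {3,4}
'd' @ 2: {1,2,5}  ✓accept
'a' @ 3: {3,4}
'a' @ 4: {}  — no active states
rest 'da' ignored (set empty)
final: {}; accept 1 not in set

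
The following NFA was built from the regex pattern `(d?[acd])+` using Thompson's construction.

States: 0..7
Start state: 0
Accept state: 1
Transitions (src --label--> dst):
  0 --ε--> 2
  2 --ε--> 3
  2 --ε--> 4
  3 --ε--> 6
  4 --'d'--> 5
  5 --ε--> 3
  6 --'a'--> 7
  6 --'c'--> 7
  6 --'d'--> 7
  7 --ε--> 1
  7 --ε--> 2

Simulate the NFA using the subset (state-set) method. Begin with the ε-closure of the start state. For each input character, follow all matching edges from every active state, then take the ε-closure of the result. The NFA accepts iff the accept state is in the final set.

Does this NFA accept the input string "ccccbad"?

Answer: REJECT

Trace:
S₀ = ε-closure({0}) = {0,2,3,4,6}
'c' @ 1: {1,2,3,4,6,7}  (accept∈set)
'c' @ 2: {1,2,3,4,6,7}  (accept∈set)
'c' @ 3: {1,2,3,4,6,7}  (accept∈set)
'c' @ 4: {1,2,3,4,6,7}  (accept∈set)
'b' @ 5: {}  — dead — no transitions
rest 'ad' ignored (set empty)
final: {}; accept 1 not in set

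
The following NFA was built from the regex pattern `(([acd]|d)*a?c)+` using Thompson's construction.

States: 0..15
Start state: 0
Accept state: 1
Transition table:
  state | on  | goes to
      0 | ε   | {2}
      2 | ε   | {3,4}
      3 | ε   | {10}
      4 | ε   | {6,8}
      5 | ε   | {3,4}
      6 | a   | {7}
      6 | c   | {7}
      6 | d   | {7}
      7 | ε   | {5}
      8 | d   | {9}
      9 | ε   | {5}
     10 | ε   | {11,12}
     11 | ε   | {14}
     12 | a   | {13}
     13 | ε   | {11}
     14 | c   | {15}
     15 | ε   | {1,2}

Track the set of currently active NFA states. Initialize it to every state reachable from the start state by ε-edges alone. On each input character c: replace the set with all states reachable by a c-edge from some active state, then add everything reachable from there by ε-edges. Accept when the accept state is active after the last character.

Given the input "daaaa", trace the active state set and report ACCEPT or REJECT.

Answer: REJECT

Derivation:
start: ε-closure({0}) = {0,2,3,4,6,8,10,11,12,14}
'd' @ 1: {3,4,5,6,7,8,9,10,11,12,14}
'a' @ 2: {3,4,5,6,7,8,10,11,12,13,14}
'a' @ 3: {3,4,5,6,7,8,10,11,12,13,14}
'a' @ 4: {3,4,5,6,7,8,10,11,12,13,14}
'a' @ 5: {3,4,5,6,7,8,10,11,12,13,14}
after full input: {3,4,5,6,7,8,10,11,12,13,14}  (accept=1 not in)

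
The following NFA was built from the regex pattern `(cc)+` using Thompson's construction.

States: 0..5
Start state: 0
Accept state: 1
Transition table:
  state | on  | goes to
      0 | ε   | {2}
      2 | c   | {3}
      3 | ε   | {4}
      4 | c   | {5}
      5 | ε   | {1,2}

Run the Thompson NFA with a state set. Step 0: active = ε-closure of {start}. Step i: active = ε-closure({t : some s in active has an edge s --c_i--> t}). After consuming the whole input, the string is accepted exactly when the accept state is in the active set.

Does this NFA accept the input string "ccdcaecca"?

initial (ε-close {0}): {0,2}
'c' @ 1: {3,4}
'c' @ 2: {1,2,5}  [accepting]
'd' @ 3: {}  — dead — no transitions
rest 'caecca' ignored (set empty)
after full input: {}  (accept=1 not in)

Answer: REJECT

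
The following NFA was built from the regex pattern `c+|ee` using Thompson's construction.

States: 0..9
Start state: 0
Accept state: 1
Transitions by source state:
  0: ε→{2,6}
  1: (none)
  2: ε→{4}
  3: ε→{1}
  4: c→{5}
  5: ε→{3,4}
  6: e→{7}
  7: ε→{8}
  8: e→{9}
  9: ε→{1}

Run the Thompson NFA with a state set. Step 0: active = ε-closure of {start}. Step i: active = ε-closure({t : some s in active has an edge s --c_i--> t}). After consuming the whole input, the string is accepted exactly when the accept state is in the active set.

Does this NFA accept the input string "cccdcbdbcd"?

initial (ε-close {0}): {0,2,4,6}
'c' @ 1: {1,3,4,5}  ✓accept
'c' @ 2: {1,3,4,5}  ✓accept
'c' @ 3: {1,3,4,5}  ✓accept
'd' @ 4: {}  — dead — no transitions
rest 'cbdbcd' ignored (set empty)
after full input: {}  (accept=1 not in)

Answer: REJECT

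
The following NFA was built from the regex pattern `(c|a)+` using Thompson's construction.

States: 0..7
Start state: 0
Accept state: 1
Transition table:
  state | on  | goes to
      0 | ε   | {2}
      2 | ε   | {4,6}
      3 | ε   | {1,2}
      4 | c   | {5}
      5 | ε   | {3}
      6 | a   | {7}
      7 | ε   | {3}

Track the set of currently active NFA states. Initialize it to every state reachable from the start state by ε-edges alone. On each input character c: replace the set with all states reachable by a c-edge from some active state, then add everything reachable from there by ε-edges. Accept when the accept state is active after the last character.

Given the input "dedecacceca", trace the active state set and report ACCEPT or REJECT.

S₀ = ε-closure({0}) = {0,2,4,6}
'd' @ 1: {}  — dead — no transitions
rest 'edecacceca' ignored (set empty)
after full input: {}  (accept=1 not in)

Answer: REJECT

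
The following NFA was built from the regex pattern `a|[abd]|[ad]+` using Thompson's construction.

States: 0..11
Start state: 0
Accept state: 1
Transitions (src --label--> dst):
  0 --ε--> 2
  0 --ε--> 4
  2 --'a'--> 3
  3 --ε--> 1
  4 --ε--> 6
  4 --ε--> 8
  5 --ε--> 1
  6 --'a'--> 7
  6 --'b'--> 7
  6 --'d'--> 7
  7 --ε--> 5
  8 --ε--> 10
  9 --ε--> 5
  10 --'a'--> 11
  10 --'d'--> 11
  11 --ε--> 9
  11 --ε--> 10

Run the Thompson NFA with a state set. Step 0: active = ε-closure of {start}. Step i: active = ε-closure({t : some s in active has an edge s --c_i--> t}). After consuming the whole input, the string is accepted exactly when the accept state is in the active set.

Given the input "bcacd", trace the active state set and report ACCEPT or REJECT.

Answer: REJECT

Steps:
S₀ = ε-closure({0}) = {0,2,4,6,8,10}
'b' @ 1: {1,5,7}  [accepting]
'c' @ 2: {}  — no active states
rest 'acd' ignored (set empty)
final: {}; accept 1 not in set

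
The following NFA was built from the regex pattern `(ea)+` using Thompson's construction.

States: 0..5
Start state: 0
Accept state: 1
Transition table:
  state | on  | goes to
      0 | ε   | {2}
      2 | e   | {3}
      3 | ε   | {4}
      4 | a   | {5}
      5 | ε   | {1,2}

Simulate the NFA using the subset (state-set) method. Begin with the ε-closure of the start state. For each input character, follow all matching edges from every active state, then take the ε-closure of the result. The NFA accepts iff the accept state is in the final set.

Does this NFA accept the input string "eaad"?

Answer: REJECT

Steps:
S₀ = ε-closure({0}) = {0,2}
'e' @ 1: {3,4}
'a' @ 2: {1,2,5}  ✓accept
'a' @ 3: {}  — no active states
rest 'd' ignored (set empty)
final: {}; accept 1 not in set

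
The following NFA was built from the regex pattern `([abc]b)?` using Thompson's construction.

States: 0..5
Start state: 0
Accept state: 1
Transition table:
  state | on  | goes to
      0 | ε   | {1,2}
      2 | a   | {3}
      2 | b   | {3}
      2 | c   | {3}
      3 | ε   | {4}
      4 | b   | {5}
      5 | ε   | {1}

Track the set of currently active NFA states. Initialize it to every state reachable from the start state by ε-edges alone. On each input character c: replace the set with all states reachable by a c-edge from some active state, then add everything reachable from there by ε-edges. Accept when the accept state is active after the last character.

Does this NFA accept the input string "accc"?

S₀ = ε-closure({0}) = {0,1,2}
'a' @ 1: {3,4}
'c' @ 2: {}  — dead — no transitions
rest 'cc' ignored (set empty)
end set {} — state 1 not in

Answer: REJECT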